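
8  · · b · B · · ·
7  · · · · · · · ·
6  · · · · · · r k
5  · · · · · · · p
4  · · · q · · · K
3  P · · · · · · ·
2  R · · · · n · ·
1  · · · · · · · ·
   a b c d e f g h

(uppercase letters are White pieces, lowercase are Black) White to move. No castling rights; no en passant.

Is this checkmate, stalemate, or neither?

White to move; white king on h4.
In check: yes, from the black queen on d4.
King squares — g3: attacked by Rg6; h3: attacked by Nf2; g4: attacked by Nf2; g5: attacked by Rg6; h5: attacked by Kh6.
Legal moves for White: none.
In check with no legal moves → checkmate.

checkmate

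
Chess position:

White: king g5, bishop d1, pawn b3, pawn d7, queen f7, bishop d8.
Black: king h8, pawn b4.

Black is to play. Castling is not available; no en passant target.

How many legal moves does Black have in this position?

0

Black to move; king on h8.
In check: no.
Legal moves: none.
Count: 0.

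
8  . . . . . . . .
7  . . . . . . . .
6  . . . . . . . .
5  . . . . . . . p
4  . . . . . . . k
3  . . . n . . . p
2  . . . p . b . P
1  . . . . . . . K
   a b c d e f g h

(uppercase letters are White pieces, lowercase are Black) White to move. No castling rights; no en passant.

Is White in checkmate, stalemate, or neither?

stalemate

White to move; white king on h1.
In check: no.
King squares — g1: attacked by Bf2; g2: attacked by Ph3; h2: own pawn.
Legal moves for White: none.
Not in check and no legal moves → stalemate.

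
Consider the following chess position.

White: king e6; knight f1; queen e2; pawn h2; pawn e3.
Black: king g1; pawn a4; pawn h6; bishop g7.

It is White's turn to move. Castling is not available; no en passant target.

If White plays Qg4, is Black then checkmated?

no

After Qg4: black king on g1; in check: yes, from the white queen on g4.
Black has 3 legal replies: Kf2, Kh1, Kxf1.
In check but a legal move exists → not checkmate.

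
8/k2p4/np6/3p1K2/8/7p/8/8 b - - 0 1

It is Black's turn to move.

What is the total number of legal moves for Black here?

11

Black to move; king on a7.
In check: no.
Legal moves: Kb8, Ka8, Kb7, Nb8, Nc7, Nc5, Nb4, d6, b5, d4, h2.
Count: 11.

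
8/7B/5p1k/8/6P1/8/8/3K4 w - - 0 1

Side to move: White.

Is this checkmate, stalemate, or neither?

neither

White to move; white king on d1.
In check: no.
Legal moves for White: Bg8, Bg6, Bf5, Be4, Bd3, Bc2, Bb1, Ke2, Kd2, Kc2, Ke1, Kc1, g5+.
White has 13 legal moves and is not in check → neither.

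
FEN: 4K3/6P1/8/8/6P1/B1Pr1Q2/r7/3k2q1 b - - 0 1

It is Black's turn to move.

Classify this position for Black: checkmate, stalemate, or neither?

neither

Black to move; black king on d1.
In check: yes, from the white queen on f3.
King squares — c1: attacked by Ba3; e1: available; c2: available; d2: available; e2: attacked by Qf3.
Legal moves for Black: Kd2, Kc2, Ke1, Rxf3, Re2+.
Black is in check but has 5 legal moves → neither.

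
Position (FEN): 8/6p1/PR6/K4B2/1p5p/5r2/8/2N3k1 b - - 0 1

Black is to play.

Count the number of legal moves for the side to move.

20

Black to move; king on g1.
In check: no.
Legal moves: Rxf5+, Rf4, Rh3, Rg3, Re3, Rd3, Rc3, Rb3, Ra3+, Rf2, Rf1, Kh2, Kg2, Kf2, Kh1, Kf1, g6, h3, b3, g5.
Count: 20.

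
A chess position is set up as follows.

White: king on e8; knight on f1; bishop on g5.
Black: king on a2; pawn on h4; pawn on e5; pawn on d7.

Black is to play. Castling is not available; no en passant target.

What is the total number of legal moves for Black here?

Black to move; king on a2.
In check: no.
Legal moves: Kb3, Ka3, Kb2, Kb1, Ka1, d6, e4, h3, d5.
Count: 9.

9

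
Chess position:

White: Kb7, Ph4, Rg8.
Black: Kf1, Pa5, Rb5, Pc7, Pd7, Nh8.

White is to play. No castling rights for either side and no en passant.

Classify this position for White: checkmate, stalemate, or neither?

neither

White to move; white king on b7.
In check: yes, from the black rook on b5.
Legal moves for White: Kc8, Ka8, Kxc7, Ka7, Ka6.
White is in check but has 5 legal moves → neither.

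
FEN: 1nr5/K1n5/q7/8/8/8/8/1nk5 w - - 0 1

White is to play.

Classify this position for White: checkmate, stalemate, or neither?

checkmate

White to move; white king on a7.
In check: yes, from the black queen on a6.
King squares — a6: attacked by Nc7; b6: attacked by Qa6; b7: attacked by Qa6; a8: attacked by Qa6; b8: attacked by Rc8.
Legal moves for White: none.
In check with no legal moves → checkmate.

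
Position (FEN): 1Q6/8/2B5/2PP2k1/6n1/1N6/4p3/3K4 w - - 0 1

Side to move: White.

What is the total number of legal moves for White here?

White to move; king on d1.
In check: yes, from the black pawn on e2.
Legal moves: Kxe2, Kd2, Kc2, Ke1, Kc1.
Count: 5.

5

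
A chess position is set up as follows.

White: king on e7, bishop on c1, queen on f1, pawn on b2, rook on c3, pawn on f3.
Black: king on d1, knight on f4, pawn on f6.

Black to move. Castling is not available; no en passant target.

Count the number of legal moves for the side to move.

Black to move; king on d1.
In check: yes, from the white queen on f1.
Legal moves: none.
Count: 0.

0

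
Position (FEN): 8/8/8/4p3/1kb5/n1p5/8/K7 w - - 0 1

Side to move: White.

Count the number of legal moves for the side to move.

0

White to move; king on a1.
In check: no.
Legal moves: none.
Count: 0.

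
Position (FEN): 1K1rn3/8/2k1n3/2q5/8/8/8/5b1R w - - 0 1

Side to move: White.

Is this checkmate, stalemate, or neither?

White to move; white king on b8.
In check: yes, from the black rook on d8.
King squares — a7: attacked by Qc5; b7: attacked by Kc6; c7: attacked by Kc6; a8: attacked by Rd8; c8: attacked by Rd8.
Legal moves for White: none.
In check with no legal moves → checkmate.

checkmate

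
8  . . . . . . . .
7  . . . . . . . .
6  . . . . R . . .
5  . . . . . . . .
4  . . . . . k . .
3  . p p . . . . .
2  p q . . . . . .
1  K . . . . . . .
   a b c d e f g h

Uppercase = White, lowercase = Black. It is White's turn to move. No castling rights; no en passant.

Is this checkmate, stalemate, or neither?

checkmate

White to move; white king on a1.
In check: yes, from the black queen on b2.
King squares — b1: attacked by Pa2; a2: attacked by Qb2; b2: attacked by Pc3.
Legal moves for White: none.
In check with no legal moves → checkmate.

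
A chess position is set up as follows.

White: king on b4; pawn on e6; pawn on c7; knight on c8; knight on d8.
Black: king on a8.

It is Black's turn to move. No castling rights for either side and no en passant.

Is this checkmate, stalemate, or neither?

Black to move; black king on a8.
In check: no.
King squares — a7: attacked by Nc8; b7: attacked by Nd8; b8: attacked by Pc7.
Legal moves for Black: none.
Not in check and no legal moves → stalemate.

stalemate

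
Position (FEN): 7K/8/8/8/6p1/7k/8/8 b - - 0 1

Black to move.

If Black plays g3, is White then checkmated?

After g3: white king on h8; in check: no.
White is not in check, so this cannot be checkmate.

no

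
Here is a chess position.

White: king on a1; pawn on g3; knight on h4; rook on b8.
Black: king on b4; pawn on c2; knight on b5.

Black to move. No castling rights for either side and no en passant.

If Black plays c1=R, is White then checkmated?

After c1=R: white king on a1; in check: yes, from the black rook on c1.
White has 2 legal replies: Kb2, Ka2.
In check but a legal move exists → not checkmate.

no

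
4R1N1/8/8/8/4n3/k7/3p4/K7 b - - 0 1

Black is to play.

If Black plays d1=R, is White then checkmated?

yes

After d1=R: white king on a1; in check: yes, from the black rook on d1.
King squares — b1: attacked by Rd1; a2: attacked by Ka3; b2: attacked by Ka3.
White has no legal moves → checkmate.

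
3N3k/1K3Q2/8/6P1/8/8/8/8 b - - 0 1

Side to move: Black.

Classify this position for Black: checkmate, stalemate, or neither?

stalemate

Black to move; black king on h8.
In check: no.
King squares — g7: attacked by Qf7; h7: attacked by Qf7; g8: attacked by Qf7.
Legal moves for Black: none.
Not in check and no legal moves → stalemate.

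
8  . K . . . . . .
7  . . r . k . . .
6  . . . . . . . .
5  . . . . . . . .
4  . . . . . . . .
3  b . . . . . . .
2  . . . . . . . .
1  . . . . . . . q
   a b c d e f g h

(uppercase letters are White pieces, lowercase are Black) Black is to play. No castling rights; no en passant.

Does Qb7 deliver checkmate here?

yes

After Qb7: white king on b8; in check: yes, from the black queen on b7.
King squares — a7: attacked by Qb7; b7: attacked by Rc7; c7: attacked by Qb7; a8: attacked by Qb7; c8: attacked by Qb7.
White has no legal moves → checkmate.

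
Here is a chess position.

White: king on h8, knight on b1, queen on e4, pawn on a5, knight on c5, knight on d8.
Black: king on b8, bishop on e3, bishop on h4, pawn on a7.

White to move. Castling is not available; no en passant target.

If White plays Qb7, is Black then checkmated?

yes

After Qb7: black king on b8; in check: yes, from the white queen on b7.
King squares — a7: own pawn; b7: attacked by Nc5; c7: attacked by Qb7; a8: attacked by Qb7; c8: attacked by Qb7.
Black has no legal moves → checkmate.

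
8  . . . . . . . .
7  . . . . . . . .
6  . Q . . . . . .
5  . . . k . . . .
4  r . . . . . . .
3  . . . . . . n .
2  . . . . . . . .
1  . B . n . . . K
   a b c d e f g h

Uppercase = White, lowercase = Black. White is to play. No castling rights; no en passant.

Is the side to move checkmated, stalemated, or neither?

neither

White to move; white king on h1.
In check: yes, from the black knight on g3.
Legal moves for White: Kh2, Kg2, Kg1.
White is in check but has 3 legal moves → neither.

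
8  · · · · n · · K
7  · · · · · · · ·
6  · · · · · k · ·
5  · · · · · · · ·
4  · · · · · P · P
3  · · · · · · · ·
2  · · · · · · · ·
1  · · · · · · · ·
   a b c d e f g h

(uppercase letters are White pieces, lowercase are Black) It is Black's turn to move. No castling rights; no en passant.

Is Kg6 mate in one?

no

After Kg6: white king on h8; in check: no.
White is not in check, so this cannot be checkmate.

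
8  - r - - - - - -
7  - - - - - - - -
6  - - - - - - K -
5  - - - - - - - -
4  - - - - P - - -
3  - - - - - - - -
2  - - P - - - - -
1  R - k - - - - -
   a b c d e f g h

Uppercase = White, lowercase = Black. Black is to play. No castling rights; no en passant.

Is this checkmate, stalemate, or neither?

neither

Black to move; black king on c1.
In check: yes, from the white rook on a1.
Legal moves for Black: Kd2, Kxc2, Kb2, Rb1.
Black is in check but has 4 legal moves → neither.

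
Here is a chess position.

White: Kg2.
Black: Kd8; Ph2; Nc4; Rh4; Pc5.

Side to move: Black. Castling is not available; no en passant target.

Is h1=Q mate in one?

no

After h1=Q: white king on g2; in check: yes, from the black queen on h1.
White has 2 legal replies: Kg3, Kf2.
In check but a legal move exists → not checkmate.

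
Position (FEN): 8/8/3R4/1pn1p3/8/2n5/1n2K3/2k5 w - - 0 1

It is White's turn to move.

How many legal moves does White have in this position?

5

White to move; king on e2.
In check: yes, from the black knight on c3.
Legal moves: Kf3, Ke3, Kf2, Kf1, Ke1.
Count: 5.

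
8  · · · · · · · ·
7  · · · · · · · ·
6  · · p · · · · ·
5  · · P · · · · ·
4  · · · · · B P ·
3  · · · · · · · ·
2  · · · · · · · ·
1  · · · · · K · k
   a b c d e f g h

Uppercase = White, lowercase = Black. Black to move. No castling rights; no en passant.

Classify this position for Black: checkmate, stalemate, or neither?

stalemate

Black to move; black king on h1.
In check: no.
King squares — g1: attacked by Kf1; g2: attacked by Kf1; h2: attacked by Bf4.
Legal moves for Black: none.
Not in check and no legal moves → stalemate.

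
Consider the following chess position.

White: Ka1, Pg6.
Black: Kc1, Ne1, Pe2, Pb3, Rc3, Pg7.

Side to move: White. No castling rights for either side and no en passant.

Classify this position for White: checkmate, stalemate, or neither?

stalemate

White to move; white king on a1.
In check: no.
King squares — b1: attacked by Kc1; a2: attacked by Pb3; b2: attacked by Kc1.
Legal moves for White: none.
Not in check and no legal moves → stalemate.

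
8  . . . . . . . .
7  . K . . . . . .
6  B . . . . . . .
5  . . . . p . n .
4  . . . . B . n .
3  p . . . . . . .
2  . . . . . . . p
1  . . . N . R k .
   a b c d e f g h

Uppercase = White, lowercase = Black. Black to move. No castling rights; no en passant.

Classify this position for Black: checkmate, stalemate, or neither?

checkmate

Black to move; black king on g1.
In check: yes, from the white rook on f1.
King squares — f1: attacked by Ba6; h1: attacked by Rf1; f2: attacked by Nd1; g2: attacked by Be4; h2: own pawn.
Legal moves for Black: none.
In check with no legal moves → checkmate.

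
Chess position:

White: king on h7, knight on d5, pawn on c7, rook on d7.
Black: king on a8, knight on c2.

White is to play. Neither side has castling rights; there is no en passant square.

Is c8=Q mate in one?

yes

After c8=Q: black king on a8; in check: yes, from the white queen on c8.
King squares — a7: attacked by Rd7; b7: attacked by Rd7; b8: attacked by Qc8.
Black has no legal moves → checkmate.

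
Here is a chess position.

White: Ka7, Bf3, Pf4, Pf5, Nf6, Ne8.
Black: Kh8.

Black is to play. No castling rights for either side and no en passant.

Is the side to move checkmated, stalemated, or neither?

stalemate

Black to move; black king on h8.
In check: no.
King squares — g7: attacked by Ne8; h7: attacked by Nf6; g8: attacked by Nf6.
Legal moves for Black: none.
Not in check and no legal moves → stalemate.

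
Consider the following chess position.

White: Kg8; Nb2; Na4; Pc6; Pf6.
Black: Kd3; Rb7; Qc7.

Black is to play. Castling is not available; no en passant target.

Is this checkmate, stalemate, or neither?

neither

Black to move; black king on d3.
In check: yes, from the white knight on b2.
King squares — c2: available; d2: available; e2: available; c3: attacked by Na4; e3: available; c4: attacked by Nb2; d4: available; e4: available.
Legal moves for Black: Ke4, Kd4, Ke3, Ke2, Kd2, Kc2, Rxb2.
Black is in check but has 7 legal moves → neither.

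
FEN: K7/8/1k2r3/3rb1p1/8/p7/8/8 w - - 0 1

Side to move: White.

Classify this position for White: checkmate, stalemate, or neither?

White to move; white king on a8.
In check: no.
King squares — a7: attacked by Kb6; b7: attacked by Kb6; b8: attacked by Be5.
Legal moves for White: none.
Not in check and no legal moves → stalemate.

stalemate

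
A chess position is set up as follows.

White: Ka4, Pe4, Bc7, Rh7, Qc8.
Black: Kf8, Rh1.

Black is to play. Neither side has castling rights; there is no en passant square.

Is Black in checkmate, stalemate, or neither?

Black to move; black king on f8.
In check: yes, from the white queen on c8.
King squares — e7: attacked by Rh7; f7: attacked by Rh7; g7: attacked by Rh7; e8: attacked by Qc8; g8: attacked by Qc8.
Legal moves for Black: none.
In check with no legal moves → checkmate.

checkmate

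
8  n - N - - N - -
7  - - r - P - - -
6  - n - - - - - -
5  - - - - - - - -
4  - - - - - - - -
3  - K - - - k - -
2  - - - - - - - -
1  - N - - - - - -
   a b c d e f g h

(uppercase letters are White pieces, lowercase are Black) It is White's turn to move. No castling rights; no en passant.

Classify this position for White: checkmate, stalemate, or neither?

neither

White to move; white king on b3.
In check: no.
Legal moves for White: Nh7, Nd7, Ng6, Ne6, Na7, Nd6, Nxb6, Kb4, Ka3, Kb2, Ka2, Nc3, Na3, Nd2+, e8=Q, e8=R, e8=B, e8=N.
White has 18 legal moves and is not in check → neither.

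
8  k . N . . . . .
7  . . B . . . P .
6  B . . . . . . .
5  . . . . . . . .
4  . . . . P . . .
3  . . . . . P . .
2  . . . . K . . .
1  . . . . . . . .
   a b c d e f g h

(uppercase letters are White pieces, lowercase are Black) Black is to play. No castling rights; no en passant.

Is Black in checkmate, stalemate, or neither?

stalemate

Black to move; black king on a8.
In check: no.
King squares — a7: attacked by Nc8; b7: attacked by Ba6; b8: attacked by Bc7.
Legal moves for Black: none.
Not in check and no legal moves → stalemate.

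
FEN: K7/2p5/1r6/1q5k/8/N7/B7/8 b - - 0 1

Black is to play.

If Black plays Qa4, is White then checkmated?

yes

After Qa4: white king on a8; in check: yes, from the black queen on a4.
King squares — a7: attacked by Qa4; b7: attacked by Rb6; b8: attacked by Rb6.
White has no legal moves → checkmate.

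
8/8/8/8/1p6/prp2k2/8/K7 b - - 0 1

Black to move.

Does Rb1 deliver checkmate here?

After Rb1: white king on a1; in check: yes, from the black rook on b1.
White has 2 legal replies: Ka2, Kxb1.
In check but a legal move exists → not checkmate.

no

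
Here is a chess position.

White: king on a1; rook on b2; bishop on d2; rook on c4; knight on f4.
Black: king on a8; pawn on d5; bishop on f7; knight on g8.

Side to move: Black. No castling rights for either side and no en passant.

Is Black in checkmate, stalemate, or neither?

neither

Black to move; black king on a8.
In check: no.
Legal moves for Black: Ne7, Nh6, Nf6, Ka7, Be8, Bg6, Be6, Bh5, dxc4, d4.
Black has 10 legal moves and is not in check → neither.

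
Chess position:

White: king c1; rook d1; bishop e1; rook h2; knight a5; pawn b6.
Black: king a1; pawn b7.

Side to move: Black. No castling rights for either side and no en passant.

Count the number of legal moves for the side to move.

Black to move; king on a1.
In check: no.
Legal moves: none.
Count: 0.

0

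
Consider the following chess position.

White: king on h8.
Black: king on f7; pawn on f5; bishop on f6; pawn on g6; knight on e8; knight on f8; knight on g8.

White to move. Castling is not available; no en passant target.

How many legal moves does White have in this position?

0

White to move; king on h8.
In check: yes, from the black bishop on f6.
Legal moves: none.
Count: 0.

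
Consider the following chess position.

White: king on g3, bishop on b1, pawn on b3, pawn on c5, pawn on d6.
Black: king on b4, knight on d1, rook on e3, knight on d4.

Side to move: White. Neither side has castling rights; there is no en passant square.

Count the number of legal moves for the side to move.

White to move; king on g3.
In check: yes, from the black rook on e3.
Legal moves: Kh4, Kg4, Kf4, Kh2, Kg2.
Count: 5.

5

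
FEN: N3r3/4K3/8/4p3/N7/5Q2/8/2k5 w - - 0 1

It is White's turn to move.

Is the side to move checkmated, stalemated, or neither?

White to move; white king on e7.
In check: yes, from the black rook on e8.
Legal moves for White: Kxe8, Kf7, Kd7, Kf6, Kd6.
White is in check but has 5 legal moves → neither.

neither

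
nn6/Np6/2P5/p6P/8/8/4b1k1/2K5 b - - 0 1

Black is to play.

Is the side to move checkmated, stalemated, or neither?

neither

Black to move; black king on g2.
In check: no.
Legal moves for Black include: Nd7, Nxc6, Na6, Nc7, Nb6, Kh3, Kg3, Kf3, Kh2, Kf2, Kh1, Kg1, Kf1, Ba6, Bxh5, Bb5, Bg4, Bc4, ... (list truncated; more exist).
Black has legal moves and is not in check → neither.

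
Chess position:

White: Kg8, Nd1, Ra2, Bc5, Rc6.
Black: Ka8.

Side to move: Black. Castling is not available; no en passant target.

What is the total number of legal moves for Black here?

2

Black to move; king on a8.
In check: yes, from the white rook on a2.
Legal moves: Kb8, Kb7.
Count: 2.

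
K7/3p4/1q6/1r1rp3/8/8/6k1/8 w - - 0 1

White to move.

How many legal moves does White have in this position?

0

White to move; king on a8.
In check: no.
Legal moves: none.
Count: 0.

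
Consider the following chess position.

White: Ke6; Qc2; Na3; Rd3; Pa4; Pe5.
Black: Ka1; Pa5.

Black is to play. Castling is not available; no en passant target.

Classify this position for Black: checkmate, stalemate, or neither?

Black to move; black king on a1.
In check: no.
King squares — b1: attacked by Qc2; a2: attacked by Qc2; b2: attacked by Qc2.
Legal moves for Black: none.
Not in check and no legal moves → stalemate.

stalemate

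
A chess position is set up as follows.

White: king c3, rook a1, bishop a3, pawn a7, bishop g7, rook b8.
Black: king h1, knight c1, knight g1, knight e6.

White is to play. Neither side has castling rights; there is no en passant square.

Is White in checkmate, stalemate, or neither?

White to move; white king on c3.
In check: no.
Legal moves for White include: Rh8+, Rg8, Rf8, Re8, Rd8, Rc8, Ra8, Rb7, Rb6, Rb5, Rb4, Rb3, Rb2, Rbb1, Bh8, Bgf8, Bh6, Bf6, ... (list truncated; more exist).
White has legal moves and is not in check → neither.

neither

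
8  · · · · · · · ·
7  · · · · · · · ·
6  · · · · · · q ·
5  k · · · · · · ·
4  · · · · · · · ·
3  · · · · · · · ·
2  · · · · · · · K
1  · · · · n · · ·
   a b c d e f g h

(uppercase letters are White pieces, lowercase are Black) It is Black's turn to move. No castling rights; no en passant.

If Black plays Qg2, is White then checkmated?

After Qg2: white king on h2; in check: yes, from the black queen on g2.
King squares — g1: attacked by Qg2; h1: attacked by Qg2; g2: attacked by Ne1; g3: attacked by Qg2; h3: attacked by Qg2.
White has no legal moves → checkmate.

yes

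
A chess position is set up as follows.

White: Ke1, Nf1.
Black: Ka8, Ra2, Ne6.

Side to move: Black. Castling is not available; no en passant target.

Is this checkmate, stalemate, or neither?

neither

Black to move; black king on a8.
In check: no.
Legal moves for Black include: Kb8, Kb7, Ka7, Nf8, Nd8, Ng7, Nc7, Ng5, Nc5, Nf4, Nd4, Ra7, Ra6, Ra5, Ra4, Ra3, Rh2, Rg2, ... (list truncated; more exist).
Black has legal moves and is not in check → neither.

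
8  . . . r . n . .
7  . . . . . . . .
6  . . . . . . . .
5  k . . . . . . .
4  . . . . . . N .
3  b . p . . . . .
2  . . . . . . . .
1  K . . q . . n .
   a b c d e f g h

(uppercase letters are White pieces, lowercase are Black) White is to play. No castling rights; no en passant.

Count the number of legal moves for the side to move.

White to move; king on a1.
In check: yes, from the black queen on d1.
Legal moves: Ka2.
Count: 1.

1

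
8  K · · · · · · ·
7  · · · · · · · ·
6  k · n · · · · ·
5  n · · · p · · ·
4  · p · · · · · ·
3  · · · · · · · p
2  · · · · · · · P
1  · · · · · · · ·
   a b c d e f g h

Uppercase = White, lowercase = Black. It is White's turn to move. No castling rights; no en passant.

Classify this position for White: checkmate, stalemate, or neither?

stalemate

White to move; white king on a8.
In check: no.
King squares — a7: attacked by Ka6; b7: attacked by Na5; b8: attacked by Nc6.
Legal moves for White: none.
Not in check and no legal moves → stalemate.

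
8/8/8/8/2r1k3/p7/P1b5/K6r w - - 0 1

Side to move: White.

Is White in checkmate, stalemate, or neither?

White to move; white king on a1.
In check: yes, from the black rook on h1.
King squares — b1: attacked by Rh1; a2: own pawn; b2: attacked by Pa3.
Legal moves for White: none.
In check with no legal moves → checkmate.

checkmate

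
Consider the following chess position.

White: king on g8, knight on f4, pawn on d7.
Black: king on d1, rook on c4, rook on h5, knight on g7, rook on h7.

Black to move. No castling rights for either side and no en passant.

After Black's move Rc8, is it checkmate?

After Rc8: white king on g8; in check: yes, from the black rook on c8.
White has 9 legal replies: Kf7, dxc8=Q, dxc8=R, dxc8=B, dxc8=N, d8=Q+, d8=R+, d8=B, d8=N.
In check but a legal move exists → not checkmate.

no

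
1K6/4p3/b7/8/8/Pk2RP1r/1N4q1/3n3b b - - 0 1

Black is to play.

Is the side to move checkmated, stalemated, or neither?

Black to move; black king on b3.
In check: yes, from the white rook on e3.
King squares — a2: available; b2: available; c2: available; a3: attacked by Re3; c3: attacked by Re3; a4: attacked by Nb2; b4: attacked by Pa3; c4: attacked by Nb2.
Legal moves for Black: Kc2, Kxb2, Ka2, Bd3, Nxe3, Nc3.
Black is in check but has 6 legal moves → neither.

neither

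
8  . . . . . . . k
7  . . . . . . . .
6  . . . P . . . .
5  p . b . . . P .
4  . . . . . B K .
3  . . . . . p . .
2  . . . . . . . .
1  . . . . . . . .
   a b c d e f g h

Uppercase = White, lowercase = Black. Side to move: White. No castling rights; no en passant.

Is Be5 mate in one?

After Be5: black king on h8; in check: yes, from the white bishop on e5.
Black has 2 legal replies: Kg8, Kh7.
In check but a legal move exists → not checkmate.

no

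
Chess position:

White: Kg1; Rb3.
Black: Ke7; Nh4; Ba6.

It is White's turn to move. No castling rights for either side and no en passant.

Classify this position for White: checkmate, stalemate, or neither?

neither

White to move; white king on g1.
In check: no.
Legal moves for White: Rb8, Rb7+, Rb6, Rb5, Rb4, Rh3, Rg3, Rf3, Re3+, Rd3, Rc3, Ra3, Rb2, Rb1, Kh2, Kf2, Kh1.
White has 17 legal moves and is not in check → neither.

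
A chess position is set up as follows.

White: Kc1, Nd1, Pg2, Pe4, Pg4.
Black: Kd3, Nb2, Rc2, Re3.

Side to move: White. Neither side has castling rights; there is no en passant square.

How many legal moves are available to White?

1

White to move; king on c1.
In check: yes, from the black rook on c2.
Legal moves: Kb1.
Count: 1.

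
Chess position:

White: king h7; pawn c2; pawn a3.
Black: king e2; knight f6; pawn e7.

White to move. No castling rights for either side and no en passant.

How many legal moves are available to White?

4

White to move; king on h7.
In check: yes, from the black knight on f6.
Legal moves: Kh8, Kg7, Kh6, Kg6.
Count: 4.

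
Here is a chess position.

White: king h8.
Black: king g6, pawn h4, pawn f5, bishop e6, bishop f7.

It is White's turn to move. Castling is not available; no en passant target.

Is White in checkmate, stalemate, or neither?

White to move; white king on h8.
In check: no.
King squares — g7: attacked by Kg6; h7: attacked by Kg6; g8: attacked by Bf7.
Legal moves for White: none.
Not in check and no legal moves → stalemate.

stalemate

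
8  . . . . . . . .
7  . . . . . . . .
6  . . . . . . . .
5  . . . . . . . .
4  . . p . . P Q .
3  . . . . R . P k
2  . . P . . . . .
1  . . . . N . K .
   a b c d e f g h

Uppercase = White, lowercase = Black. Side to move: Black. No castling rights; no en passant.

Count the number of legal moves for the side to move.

Black to move; king on h3.
In check: yes, from the white queen on g4.
Legal moves: Kxg4.
Count: 1.

1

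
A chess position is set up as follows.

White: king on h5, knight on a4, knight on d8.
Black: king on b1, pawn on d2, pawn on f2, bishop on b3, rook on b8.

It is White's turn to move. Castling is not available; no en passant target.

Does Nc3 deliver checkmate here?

no

After Nc3: black king on b1; in check: yes, from the white knight on c3.
Black has 4 legal replies: Kc2, Kb2, Kc1, Ka1.
In check but a legal move exists → not checkmate.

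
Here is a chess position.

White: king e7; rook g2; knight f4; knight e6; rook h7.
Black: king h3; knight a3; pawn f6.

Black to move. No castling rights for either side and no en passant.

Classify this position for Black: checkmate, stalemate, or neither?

Black to move; black king on h3.
In check: yes, from the white knight on f4 and the white rook on h7.
King squares — g2: attacked by Nf4; h2: attacked by Rg2; g3: attacked by Rg2; g4: attacked by Rg2; h4: attacked by Rh7.
Legal moves for Black: none.
In check with no legal moves → checkmate.

checkmate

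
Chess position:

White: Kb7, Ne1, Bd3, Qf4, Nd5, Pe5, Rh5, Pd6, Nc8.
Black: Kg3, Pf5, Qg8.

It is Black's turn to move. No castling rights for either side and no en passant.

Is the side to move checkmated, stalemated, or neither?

Black to move; black king on g3.
In check: yes, from the white queen on f4.
King squares — f2: attacked by Qf4; g2: attacked by Ne1; h2: attacked by Qf4; f3: attacked by Ne1; h3: attacked by Rh5; f4: attacked by Nd5; g4: attacked by Qf4; h4: attacked by Qf4.
Legal moves for Black: none.
In check with no legal moves → checkmate.

checkmate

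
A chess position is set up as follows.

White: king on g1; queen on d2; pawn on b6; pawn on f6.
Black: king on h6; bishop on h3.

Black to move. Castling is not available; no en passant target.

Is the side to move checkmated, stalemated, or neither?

Black to move; black king on h6.
In check: yes, from the white queen on d2.
Legal moves for Black: Kh7, Kg6, Kh5.
Black is in check but has 3 legal moves → neither.

neither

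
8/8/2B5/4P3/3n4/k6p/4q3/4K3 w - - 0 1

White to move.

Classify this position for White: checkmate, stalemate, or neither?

White to move; white king on e1.
In check: yes, from the black queen on e2.
King squares — d1: attacked by Qe2; f1: attacked by Qe2; d2: attacked by Qe2; e2: attacked by Nd4; f2: attacked by Qe2.
Legal moves for White: none.
In check with no legal moves → checkmate.

checkmate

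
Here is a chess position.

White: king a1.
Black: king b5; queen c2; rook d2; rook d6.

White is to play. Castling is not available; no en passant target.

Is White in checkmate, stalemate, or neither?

White to move; white king on a1.
In check: no.
King squares — b1: attacked by Qc2; a2: attacked by Qc2; b2: attacked by Qc2.
Legal moves for White: none.
Not in check and no legal moves → stalemate.

stalemate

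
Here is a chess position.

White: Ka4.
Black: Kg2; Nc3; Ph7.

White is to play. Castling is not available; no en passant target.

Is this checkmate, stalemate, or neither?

White to move; white king on a4.
In check: yes, from the black knight on c3.
Legal moves for White: Ka5, Kb4, Kb3, Ka3.
White is in check but has 4 legal moves → neither.

neither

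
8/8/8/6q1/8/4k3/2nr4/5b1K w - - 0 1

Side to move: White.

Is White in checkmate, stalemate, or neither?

White to move; white king on h1.
In check: no.
King squares — g1: attacked by Qg5; g2: attacked by Bf1; h2: attacked by Rd2.
Legal moves for White: none.
Not in check and no legal moves → stalemate.

stalemate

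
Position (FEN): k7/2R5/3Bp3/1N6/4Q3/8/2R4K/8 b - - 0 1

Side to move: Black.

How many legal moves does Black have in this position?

1

Black to move; king on a8.
In check: yes, from the white queen on e4.
Legal moves: Kb8.
Count: 1.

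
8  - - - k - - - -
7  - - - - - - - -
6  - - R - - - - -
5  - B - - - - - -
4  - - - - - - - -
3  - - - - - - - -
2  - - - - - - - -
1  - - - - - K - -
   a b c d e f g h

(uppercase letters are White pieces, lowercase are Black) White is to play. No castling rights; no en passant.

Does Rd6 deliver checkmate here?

After Rd6: black king on d8; in check: yes, from the white rook on d6.
Black has 3 legal replies: Kc8, Ke7, Kc7.
In check but a legal move exists → not checkmate.

no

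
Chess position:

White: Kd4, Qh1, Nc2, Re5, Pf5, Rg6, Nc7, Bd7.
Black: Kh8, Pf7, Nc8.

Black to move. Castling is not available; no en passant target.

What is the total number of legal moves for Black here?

Black to move; king on h8.
In check: yes, from the white queen on h1.
Legal moves: none.
Count: 0.

0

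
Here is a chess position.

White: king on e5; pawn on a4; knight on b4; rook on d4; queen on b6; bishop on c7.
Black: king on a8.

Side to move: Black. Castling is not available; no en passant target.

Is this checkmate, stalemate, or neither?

Black to move; black king on a8.
In check: no.
King squares — a7: attacked by Qb6; b7: attacked by Qb6; b8: attacked by Qb6.
Legal moves for Black: none.
Not in check and no legal moves → stalemate.

stalemate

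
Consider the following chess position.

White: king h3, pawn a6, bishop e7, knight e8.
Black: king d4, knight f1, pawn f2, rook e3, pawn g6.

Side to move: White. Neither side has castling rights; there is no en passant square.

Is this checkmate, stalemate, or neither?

White to move; white king on h3.
In check: yes, from the black rook on e3.
King squares — g2: available; h2: attacked by Nf1; g3: attacked by Nf1; g4: available; h4: available.
Legal moves for White: Kh4, Kg4, Kg2.
White is in check but has 3 legal moves → neither.

neither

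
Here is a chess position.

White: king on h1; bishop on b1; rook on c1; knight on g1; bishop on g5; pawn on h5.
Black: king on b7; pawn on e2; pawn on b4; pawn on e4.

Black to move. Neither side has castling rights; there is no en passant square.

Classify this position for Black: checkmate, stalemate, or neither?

neither

Black to move; black king on b7.
In check: no.
Legal moves for Black: Kb8, Ka8, Ka7, Kb6, Ka6, e3, b3, e1=Q, e1=R, e1=B, e1=N.
Black has 11 legal moves and is not in check → neither.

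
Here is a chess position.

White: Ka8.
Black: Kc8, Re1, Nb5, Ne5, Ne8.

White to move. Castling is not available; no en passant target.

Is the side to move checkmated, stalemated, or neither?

stalemate

White to move; white king on a8.
In check: no.
King squares — a7: attacked by Nb5; b7: attacked by Kc8; b8: attacked by Kc8.
Legal moves for White: none.
Not in check and no legal moves → stalemate.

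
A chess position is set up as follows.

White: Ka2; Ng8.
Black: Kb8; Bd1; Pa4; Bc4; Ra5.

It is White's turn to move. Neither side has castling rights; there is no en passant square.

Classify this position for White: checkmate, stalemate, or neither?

White to move; white king on a2.
In check: yes, from the black bishop on c4.
Legal moves for White: Ka3, Kb2, Kb1, Ka1.
White is in check but has 4 legal moves → neither.

neither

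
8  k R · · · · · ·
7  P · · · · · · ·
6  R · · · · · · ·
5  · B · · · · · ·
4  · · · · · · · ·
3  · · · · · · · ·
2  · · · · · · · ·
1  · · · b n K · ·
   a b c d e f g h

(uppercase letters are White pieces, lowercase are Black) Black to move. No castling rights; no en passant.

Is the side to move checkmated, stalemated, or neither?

checkmate

Black to move; black king on a8.
In check: yes, from the white rook on b8.
King squares — a7: attacked by Ra6; b7: attacked by Rb8; b8: attacked by Pa7.
Legal moves for Black: none.
In check with no legal moves → checkmate.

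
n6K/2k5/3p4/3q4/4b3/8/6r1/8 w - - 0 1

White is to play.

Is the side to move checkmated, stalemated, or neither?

White to move; white king on h8.
In check: no.
King squares — g7: attacked by Rg2; h7: attacked by Be4; g8: attacked by Rg2.
Legal moves for White: none.
Not in check and no legal moves → stalemate.

stalemate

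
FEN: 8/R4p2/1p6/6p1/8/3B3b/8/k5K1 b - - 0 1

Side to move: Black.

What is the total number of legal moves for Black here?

1

Black to move; king on a1.
In check: yes, from the white rook on a7.
Legal moves: Kb2.
Count: 1.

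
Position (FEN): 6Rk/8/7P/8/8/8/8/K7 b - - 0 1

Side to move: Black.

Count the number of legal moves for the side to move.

Black to move; king on h8.
In check: yes, from the white rook on g8.
Legal moves: Kxg8, Kh7.
Count: 2.

2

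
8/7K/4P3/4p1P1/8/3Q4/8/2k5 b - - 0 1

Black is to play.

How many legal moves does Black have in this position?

2

Black to move; king on c1.
In check: no.
Legal moves: Kb2, e4.
Count: 2.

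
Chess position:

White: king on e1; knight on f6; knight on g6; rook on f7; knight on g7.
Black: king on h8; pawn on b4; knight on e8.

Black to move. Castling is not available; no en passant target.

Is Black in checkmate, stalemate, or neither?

checkmate

Black to move; black king on h8.
In check: yes, from the white knight on g6.
King squares — g7: attacked by Rf7; h7: attacked by Nf6; g8: attacked by Nf6.
Legal moves for Black: none.
In check with no legal moves → checkmate.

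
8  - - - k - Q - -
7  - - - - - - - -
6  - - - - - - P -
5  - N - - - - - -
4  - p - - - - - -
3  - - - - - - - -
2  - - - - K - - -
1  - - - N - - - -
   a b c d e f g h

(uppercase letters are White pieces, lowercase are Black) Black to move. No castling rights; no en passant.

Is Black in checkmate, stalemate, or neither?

neither

Black to move; black king on d8.
In check: yes, from the white queen on f8.
King squares — c7: attacked by Nb5; d7: available; e7: attacked by Qf8; c8: attacked by Qf8; e8: attacked by Qf8.
Legal moves for Black: Kd7.
Black is in check but has 1 legal move → neither.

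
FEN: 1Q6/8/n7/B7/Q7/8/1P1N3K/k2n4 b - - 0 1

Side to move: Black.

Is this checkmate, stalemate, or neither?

Black to move; black king on a1.
In check: yes, from the white queen on a4.
King squares — b1: attacked by Nd2; a2: attacked by Qa4; b2: attacked by Qb8.
Legal moves for Black: none.
In check with no legal moves → checkmate.

checkmate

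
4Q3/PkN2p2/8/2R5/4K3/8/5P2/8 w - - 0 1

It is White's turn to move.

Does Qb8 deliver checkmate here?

yes

After Qb8: black king on b7; in check: yes, from the white queen on b8.
King squares — a6: attacked by Nc7; b6: attacked by Qb8; c6: attacked by Rc5; a7: attacked by Qb8; c7: attacked by Rc5; a8: attacked by Nc7; b8: attacked by Pa7; c8: attacked by Qb8.
Black has no legal moves → checkmate.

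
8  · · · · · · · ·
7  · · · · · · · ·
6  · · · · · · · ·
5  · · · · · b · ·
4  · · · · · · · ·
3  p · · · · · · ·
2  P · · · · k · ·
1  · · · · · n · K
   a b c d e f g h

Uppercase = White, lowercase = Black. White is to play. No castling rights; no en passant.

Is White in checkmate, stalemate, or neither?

stalemate

White to move; white king on h1.
In check: no.
King squares — g1: attacked by Kf2; g2: attacked by Kf2; h2: attacked by Nf1.
Legal moves for White: none.
Not in check and no legal moves → stalemate.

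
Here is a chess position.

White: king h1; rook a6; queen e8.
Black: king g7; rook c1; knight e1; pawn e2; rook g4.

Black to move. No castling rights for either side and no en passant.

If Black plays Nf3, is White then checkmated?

yes

After Nf3: white king on h1; in check: yes, from the black rook on c1.
King squares — g1: attacked by Rc1; g2: attacked by Rg4; h2: attacked by Nf3.
White has no legal moves → checkmate.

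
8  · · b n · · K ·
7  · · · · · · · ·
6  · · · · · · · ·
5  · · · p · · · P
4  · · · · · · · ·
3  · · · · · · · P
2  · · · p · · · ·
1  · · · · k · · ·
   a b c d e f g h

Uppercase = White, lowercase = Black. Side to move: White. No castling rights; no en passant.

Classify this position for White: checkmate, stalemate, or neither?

neither

White to move; white king on g8.
In check: no.
Legal moves for White: Kh8, Kf8, Kh7, Kg7, h6, h4.
White has 6 legal moves and is not in check → neither.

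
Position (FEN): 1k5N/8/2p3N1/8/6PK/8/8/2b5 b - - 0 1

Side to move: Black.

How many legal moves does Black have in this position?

13

Black to move; king on b8.
In check: no.
Legal moves: Kc8, Ka8, Kc7, Kb7, Ka7, Bh6, Bg5+, Bf4, Be3, Ba3, Bd2, Bb2, c5.
Count: 13.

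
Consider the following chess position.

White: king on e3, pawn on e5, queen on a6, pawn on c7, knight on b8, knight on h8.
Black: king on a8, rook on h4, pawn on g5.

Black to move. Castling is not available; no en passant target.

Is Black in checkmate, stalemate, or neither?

Black to move; black king on a8.
In check: yes, from the white queen on a6.
King squares — a7: attacked by Qa6; b7: attacked by Qa6; b8: attacked by Pc7.
Legal moves for Black: none.
In check with no legal moves → checkmate.

checkmate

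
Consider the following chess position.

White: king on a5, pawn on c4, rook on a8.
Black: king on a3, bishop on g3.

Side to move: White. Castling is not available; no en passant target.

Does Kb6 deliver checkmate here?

no

After Kb6: black king on a3; in check: yes, from the white rook on a8.
Black has 3 legal replies: Kb4, Kb3, Kb2.
In check but a legal move exists → not checkmate.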